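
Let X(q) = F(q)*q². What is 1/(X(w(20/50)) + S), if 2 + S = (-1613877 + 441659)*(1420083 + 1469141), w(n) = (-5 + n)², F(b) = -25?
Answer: -25/84670009750691 ≈ -2.9526e-13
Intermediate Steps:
S = -3386800378834 (S = -2 + (-1613877 + 441659)*(1420083 + 1469141) = -2 - 1172218*2889224 = -2 - 3386800378832 = -3386800378834)
X(q) = -25*q²
1/(X(w(20/50)) + S) = 1/(-25*(-5 + 20/50)⁴ - 3386800378834) = 1/(-25*(-5 + 20*(1/50))⁴ - 3386800378834) = 1/(-25*(-5 + ⅖)⁴ - 3386800378834) = 1/(-25*((-23/5)²)² - 3386800378834) = 1/(-25*(529/25)² - 3386800378834) = 1/(-25*279841/625 - 3386800378834) = 1/(-279841/25 - 3386800378834) = 1/(-84670009750691/25) = -25/84670009750691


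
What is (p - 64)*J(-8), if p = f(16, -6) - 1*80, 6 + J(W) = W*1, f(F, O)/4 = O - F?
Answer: 3248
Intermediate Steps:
f(F, O) = -4*F + 4*O (f(F, O) = 4*(O - F) = -4*F + 4*O)
J(W) = -6 + W (J(W) = -6 + W*1 = -6 + W)
p = -168 (p = (-4*16 + 4*(-6)) - 1*80 = (-64 - 24) - 80 = -88 - 80 = -168)
(p - 64)*J(-8) = (-168 - 64)*(-6 - 8) = -232*(-14) = 3248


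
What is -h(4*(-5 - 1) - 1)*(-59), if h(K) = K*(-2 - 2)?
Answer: 5900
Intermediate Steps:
h(K) = -4*K (h(K) = K*(-4) = -4*K)
-h(4*(-5 - 1) - 1)*(-59) = -(-4)*(4*(-5 - 1) - 1)*(-59) = -(-4)*(4*(-6) - 1)*(-59) = -(-4)*(-24 - 1)*(-59) = -(-4)*(-25)*(-59) = -1*100*(-59) = -100*(-59) = 5900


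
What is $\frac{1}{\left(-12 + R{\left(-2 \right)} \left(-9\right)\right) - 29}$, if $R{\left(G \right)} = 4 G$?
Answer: $\frac{1}{31} \approx 0.032258$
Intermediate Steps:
$\frac{1}{\left(-12 + R{\left(-2 \right)} \left(-9\right)\right) - 29} = \frac{1}{\left(-12 + 4 \left(-2\right) \left(-9\right)\right) - 29} = \frac{1}{\left(-12 - -72\right) - 29} = \frac{1}{\left(-12 + 72\right) - 29} = \frac{1}{60 - 29} = \frac{1}{31}$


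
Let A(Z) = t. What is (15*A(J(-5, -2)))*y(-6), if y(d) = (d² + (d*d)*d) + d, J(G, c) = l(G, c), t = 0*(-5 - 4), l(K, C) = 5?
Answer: 0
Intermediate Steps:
t = 0 (t = 0*(-9) = 0)
J(G, c) = 5
A(Z) = 0
y(d) = d + d² + d³ (y(d) = (d² + d²*d) + d = (d² + d³) + d = d + d² + d³)
(15*A(J(-5, -2)))*y(-6) = (15*0)*(-6*(1 - 6 + (-6)²)) = 0*(-6*(1 - 6 + 36)) = 0*(-6*31) = 0*(-186) = 0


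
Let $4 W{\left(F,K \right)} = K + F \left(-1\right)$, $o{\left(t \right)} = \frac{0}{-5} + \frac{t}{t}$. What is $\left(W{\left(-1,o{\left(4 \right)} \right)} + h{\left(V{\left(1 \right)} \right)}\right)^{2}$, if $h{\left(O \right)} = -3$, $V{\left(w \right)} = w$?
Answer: $\frac{25}{4} \approx 6.25$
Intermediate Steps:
$o{\left(t \right)} = 1$ ($o{\left(t \right)} = 0 \left(- \frac{1}{5}\right) + 1 = 0 + 1 = 1$)
$W{\left(F,K \right)} = - \frac{F}{4} + \frac{K}{4}$ ($W{\left(F,K \right)} = \frac{K + F \left(-1\right)}{4} = \frac{K - F}{4} = - \frac{F}{4} + \frac{K}{4}$)
$\left(W{\left(-1,o{\left(4 \right)} \right)} + h{\left(V{\left(1 \right)} \right)}\right)^{2} = \left(\left(\left(- \frac{1}{4}\right) \left(-1\right) + \frac{1}{4} \cdot 1\right) - 3\right)^{2} = \left(\left(\frac{1}{4} + \frac{1}{4}\right) - 3\right)^{2} = \left(\frac{1}{2} - 3\right)^{2} = \left(- \frac{5}{2}\right)^{2} = \frac{25}{4}$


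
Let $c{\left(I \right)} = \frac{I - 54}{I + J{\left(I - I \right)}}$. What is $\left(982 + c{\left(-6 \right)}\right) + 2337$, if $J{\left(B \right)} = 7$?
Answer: $3259$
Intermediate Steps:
$c{\left(I \right)} = \frac{-54 + I}{7 + I}$ ($c{\left(I \right)} = \frac{I - 54}{I + 7} = \frac{-54 + I}{7 + I}$)
$\left(982 + c{\left(-6 \right)}\right) + 2337 = \left(982 + \frac{-54 - 6}{7 - 6}\right) + 2337 = \left(982 + 1^{-1} \left(-60\right)\right) + 2337 = \left(982 + 1 \left(-60\right)\right) + 2337 = \left(982 - 60\right) + 2337 = 922 + 2337 = 3259$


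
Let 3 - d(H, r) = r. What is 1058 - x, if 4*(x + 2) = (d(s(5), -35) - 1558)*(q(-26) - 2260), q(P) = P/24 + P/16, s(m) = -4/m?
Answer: -5152615/6 ≈ -8.5877e+5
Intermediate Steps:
q(P) = 5*P/48 (q(P) = P*(1/24) + P*(1/16) = P/24 + P/16 = 5*P/48)
d(H, r) = 3 - r
x = 5158963/6 (x = -2 + (((3 - 1*(-35)) - 1558)*((5/48)*(-26) - 2260))/4 = -2 + (((3 + 35) - 1558)*(-65/24 - 2260))/4 = -2 + ((38 - 1558)*(-54305/24))/4 = -2 + (-1520*(-54305/24))/4 = -2 + (1/4)*(10317950/3) = -2 + 5158975/6 = 5158963/6 ≈ 8.5983e+5)
1058 - x = 1058 - 1*5158963/6 = 1058 - 5158963/6 = -5152615/6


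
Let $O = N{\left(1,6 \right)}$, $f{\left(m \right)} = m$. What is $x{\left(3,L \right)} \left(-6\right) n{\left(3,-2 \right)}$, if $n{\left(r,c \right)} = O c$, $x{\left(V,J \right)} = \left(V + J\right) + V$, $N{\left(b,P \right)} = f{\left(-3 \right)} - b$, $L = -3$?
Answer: $-144$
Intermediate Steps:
$N{\left(b,P \right)} = -3 - b$
$O = -4$ ($O = -3 - 1 = -4$)
$x{\left(V,J \right)} = J + 2 V$ ($x{\left(V,J \right)} = \left(J + V\right) + V = J + 2 V$)
$n{\left(r,c \right)} = - 4 c$
$x{\left(3,L \right)} \left(-6\right) n{\left(3,-2 \right)} = \left(-3 + 2 \cdot 3\right) \left(-6\right) \left(\left(-4\right) \left(-2\right)\right) = \left(-3 + 6\right) \left(-6\right) 8 = 3 \left(-6\right) 8 = \left(-18\right) 8 = -144$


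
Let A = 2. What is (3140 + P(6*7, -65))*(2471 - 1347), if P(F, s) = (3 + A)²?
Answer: 3557460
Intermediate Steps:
P(F, s) = 25 (P(F, s) = (3 + 2)² = 5² = 25)
(3140 + P(6*7, -65))*(2471 - 1347) = (3140 + 25)*(2471 - 1347) = 3165*1124 = 3557460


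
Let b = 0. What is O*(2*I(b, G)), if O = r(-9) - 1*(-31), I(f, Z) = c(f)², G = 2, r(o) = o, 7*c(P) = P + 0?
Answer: 0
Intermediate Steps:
c(P) = P/7 (c(P) = (P + 0)/7 = P/7)
I(f, Z) = f²/49 (I(f, Z) = (f/7)² = f²/49)
O = 22 (O = -9 - 1*(-31) = -9 + 31 = 22)
O*(2*I(b, G)) = 22*(2*((1/49)*0²)) = 22*(2*((1/49)*0)) = 22*(2*0) = 22*0 = 0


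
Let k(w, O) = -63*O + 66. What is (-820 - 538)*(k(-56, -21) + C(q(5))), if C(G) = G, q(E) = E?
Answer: -1893052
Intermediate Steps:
k(w, O) = 66 - 63*O
(-820 - 538)*(k(-56, -21) + C(q(5))) = (-820 - 538)*((66 - 63*(-21)) + 5) = -1358*((66 + 1323) + 5) = -1358*(1389 + 5) = -1358*1394 = -1893052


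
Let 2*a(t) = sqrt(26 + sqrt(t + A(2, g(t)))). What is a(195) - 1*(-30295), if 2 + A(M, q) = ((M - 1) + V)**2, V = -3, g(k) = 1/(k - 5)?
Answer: 30295 + sqrt(26 + sqrt(197))/2 ≈ 30298.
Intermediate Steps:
g(k) = 1/(-5 + k)
A(M, q) = -2 + (-4 + M)**2 (A(M, q) = -2 + ((M - 1) - 3)**2 = -2 + ((-1 + M) - 3)**2 = -2 + (-4 + M)**2)
a(t) = sqrt(26 + sqrt(2 + t))/2 (a(t) = sqrt(26 + sqrt(t + (-2 + (-4 + 2)**2)))/2 = sqrt(26 + sqrt(t + (-2 + (-2)**2)))/2 = sqrt(26 + sqrt(t + (-2 + 4)))/2 = sqrt(26 + sqrt(t + 2))/2 = sqrt(26 + sqrt(2 + t))/2)
a(195) - 1*(-30295) = sqrt(26 + sqrt(2 + 195))/2 - 1*(-30295) = sqrt(26 + sqrt(197))/2 + 30295 = 30295 + sqrt(26 + sqrt(197))/2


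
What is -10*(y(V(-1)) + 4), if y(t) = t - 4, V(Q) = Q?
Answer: 10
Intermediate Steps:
y(t) = -4 + t
-10*(y(V(-1)) + 4) = -10*((-4 - 1) + 4) = -10*(-5 + 4) = -10*(-1) = 10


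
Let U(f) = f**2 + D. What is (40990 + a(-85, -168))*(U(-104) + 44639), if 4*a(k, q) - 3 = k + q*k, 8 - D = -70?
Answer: 4946824107/2 ≈ 2.4734e+9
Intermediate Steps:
D = 78 (D = 8 - 1*(-70) = 8 + 70 = 78)
a(k, q) = 3/4 + k/4 + k*q/4 (a(k, q) = 3/4 + (k + q*k)/4 = 3/4 + (k + k*q)/4 = 3/4 + (k/4 + k*q/4) = 3/4 + k/4 + k*q/4)
U(f) = 78 + f**2 (U(f) = f**2 + 78 = 78 + f**2)
(40990 + a(-85, -168))*(U(-104) + 44639) = (40990 + (3/4 + (1/4)*(-85) + (1/4)*(-85)*(-168)))*((78 + (-104)**2) + 44639) = (40990 + (3/4 - 85/4 + 3570))*((78 + 10816) + 44639) = (40990 + 7099/2)*(10894 + 44639) = (89079/2)*55533 = 4946824107/2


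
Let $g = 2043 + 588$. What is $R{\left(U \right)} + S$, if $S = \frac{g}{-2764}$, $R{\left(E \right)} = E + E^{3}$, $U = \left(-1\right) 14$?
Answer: $- \frac{7625743}{2764} \approx -2759.0$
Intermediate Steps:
$g = 2631$
$U = -14$
$S = - \frac{2631}{2764}$ ($S = \frac{2631}{-2764} = 2631 \left(- \frac{1}{2764}\right) = - \frac{2631}{2764} \approx -0.95188$)
$R{\left(U \right)} + S = \left(-14 + \left(-14\right)^{3}\right) - \frac{2631}{2764} = \left(-14 - 2744\right) - \frac{2631}{2764} = -2758 - \frac{2631}{2764} = - \frac{7625743}{2764}$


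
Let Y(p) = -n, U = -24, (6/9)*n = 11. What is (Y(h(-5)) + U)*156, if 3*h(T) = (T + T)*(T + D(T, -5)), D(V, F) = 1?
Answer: -6318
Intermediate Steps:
n = 33/2 (n = (3/2)*11 = 33/2 ≈ 16.500)
h(T) = 2*T*(1 + T)/3 (h(T) = ((T + T)*(T + 1))/3 = ((2*T)*(1 + T))/3 = (2*T*(1 + T))/3 = 2*T*(1 + T)/3)
Y(p) = -33/2 (Y(p) = -1*33/2 = -33/2)
(Y(h(-5)) + U)*156 = (-33/2 - 24)*156 = -81/2*156 = -6318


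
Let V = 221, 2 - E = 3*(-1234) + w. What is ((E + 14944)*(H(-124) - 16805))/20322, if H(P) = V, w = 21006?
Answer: 2172504/1129 ≈ 1924.3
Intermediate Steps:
E = -17302 (E = 2 - (3*(-1234) + 21006) = 2 - (-3702 + 21006) = 2 - 1*17304 = 2 - 17304 = -17302)
H(P) = 221
((E + 14944)*(H(-124) - 16805))/20322 = ((-17302 + 14944)*(221 - 16805))/20322 = -2358*(-16584)*(1/20322) = 39105072*(1/20322) = 2172504/1129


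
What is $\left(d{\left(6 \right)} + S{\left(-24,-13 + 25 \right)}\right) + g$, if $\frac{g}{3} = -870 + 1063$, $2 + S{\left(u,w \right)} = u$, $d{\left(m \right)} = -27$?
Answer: $526$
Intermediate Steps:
$S{\left(u,w \right)} = -2 + u$
$g = 579$ ($g = 3 \left(-870 + 1063\right) = 3 \cdot 193 = 579$)
$\left(d{\left(6 \right)} + S{\left(-24,-13 + 25 \right)}\right) + g = \left(-27 - 26\right) + 579 = -53 + 579 = 526$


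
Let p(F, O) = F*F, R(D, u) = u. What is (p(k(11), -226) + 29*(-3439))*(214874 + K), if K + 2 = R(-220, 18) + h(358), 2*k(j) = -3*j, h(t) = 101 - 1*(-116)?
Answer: -85577093345/4 ≈ -2.1394e+10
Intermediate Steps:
h(t) = 217 (h(t) = 101 + 116 = 217)
k(j) = -3*j/2 (k(j) = (-3*j)/2 = -3*j/2)
K = 233 (K = -2 + (18 + 217) = -2 + 235 = 233)
p(F, O) = F²
(p(k(11), -226) + 29*(-3439))*(214874 + K) = ((-3/2*11)² + 29*(-3439))*(214874 + 233) = ((-33/2)² - 99731)*215107 = (1089/4 - 99731)*215107 = -397835/4*215107 = -85577093345/4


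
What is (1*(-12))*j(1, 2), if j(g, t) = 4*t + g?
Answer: -108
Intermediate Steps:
j(g, t) = g + 4*t
(1*(-12))*j(1, 2) = (1*(-12))*(1 + 4*2) = -12*(1 + 8) = -12*9 = -108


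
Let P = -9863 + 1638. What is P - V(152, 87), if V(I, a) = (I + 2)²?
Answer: -31941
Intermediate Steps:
P = -8225
V(I, a) = (2 + I)²
P - V(152, 87) = -8225 - (2 + 152)² = -8225 - 1*154² = -8225 - 1*23716 = -8225 - 23716 = -31941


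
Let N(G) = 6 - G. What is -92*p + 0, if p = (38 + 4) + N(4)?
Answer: -4048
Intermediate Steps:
p = 44 (p = (38 + 4) + (6 - 1*4) = 42 + (6 - 4) = 42 + 2 = 44)
-92*p + 0 = -92*44 + 0 = -4048 + 0 = -4048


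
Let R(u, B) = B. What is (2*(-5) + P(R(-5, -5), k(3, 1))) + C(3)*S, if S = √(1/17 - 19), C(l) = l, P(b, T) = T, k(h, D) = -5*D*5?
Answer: -35 + 3*I*√5474/17 ≈ -35.0 + 13.056*I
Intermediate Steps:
k(h, D) = -25*D
S = I*√5474/17 (S = √(1/17 - 19) = √(-322/17) = I*√5474/17 ≈ 4.3521*I)
(2*(-5) + P(R(-5, -5), k(3, 1))) + C(3)*S = (2*(-5) - 25*1) + 3*(I*√5474/17) = (-10 - 25) + 3*I*√5474/17 = -35 + 3*I*√5474/17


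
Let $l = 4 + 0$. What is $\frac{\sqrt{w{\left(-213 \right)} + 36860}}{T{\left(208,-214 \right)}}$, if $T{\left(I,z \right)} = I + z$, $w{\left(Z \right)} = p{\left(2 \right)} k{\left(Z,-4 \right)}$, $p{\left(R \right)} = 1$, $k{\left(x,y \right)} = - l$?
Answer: $- \frac{\sqrt{9214}}{3} \approx -31.997$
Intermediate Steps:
$l = 4$
$k{\left(x,y \right)} = -4$ ($k{\left(x,y \right)} = \left(-1\right) 4 = -4$)
$w{\left(Z \right)} = -4$ ($w{\left(Z \right)} = 1 \left(-4\right) = -4$)
$\frac{\sqrt{w{\left(-213 \right)} + 36860}}{T{\left(208,-214 \right)}} = \frac{\sqrt{-4 + 36860}}{208 - 214} = \frac{\sqrt{36856}}{-6} = 2 \sqrt{9214} \left(- \frac{1}{6}\right) = - \frac{\sqrt{9214}}{3}$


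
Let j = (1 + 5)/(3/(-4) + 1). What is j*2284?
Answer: 54816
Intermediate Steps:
j = 24 (j = 6/(3*(-¼) + 1) = 6/(-¾ + 1) = 6/(¼) = 6*4 = 24)
j*2284 = 24*2284 = 54816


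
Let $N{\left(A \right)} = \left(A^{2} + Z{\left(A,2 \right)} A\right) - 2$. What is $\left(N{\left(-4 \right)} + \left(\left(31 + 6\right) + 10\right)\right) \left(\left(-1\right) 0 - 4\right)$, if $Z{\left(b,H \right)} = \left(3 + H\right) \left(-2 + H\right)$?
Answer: $-244$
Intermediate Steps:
$Z{\left(b,H \right)} = \left(-2 + H\right) \left(3 + H\right)$
$N{\left(A \right)} = -2 + A^{2}$ ($N{\left(A \right)} = \left(A^{2} + \left(-6 + 2 + 2^{2}\right) A\right) - 2 = \left(A^{2} + \left(-6 + 2 + 4\right) A\right) - 2 = \left(A^{2} + 0 A\right) - 2 = \left(A^{2} + 0\right) - 2 = A^{2} - 2 = -2 + A^{2}$)
$\left(N{\left(-4 \right)} + \left(\left(31 + 6\right) + 10\right)\right) \left(\left(-1\right) 0 - 4\right) = \left(\left(-2 + \left(-4\right)^{2}\right) + \left(\left(31 + 6\right) + 10\right)\right) \left(\left(-1\right) 0 - 4\right) = \left(\left(-2 + 16\right) + \left(37 + 10\right)\right) \left(0 - 4\right) = \left(14 + 47\right) \left(-4\right) = 61 \left(-4\right) = -244$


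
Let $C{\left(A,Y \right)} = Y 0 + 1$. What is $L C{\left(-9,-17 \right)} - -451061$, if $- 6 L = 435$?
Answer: $\frac{901977}{2} \approx 4.5099 \cdot 10^{5}$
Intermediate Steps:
$L = - \frac{145}{2}$ ($L = \left(- \frac{1}{6}\right) 435 = - \frac{145}{2} \approx -72.5$)
$C{\left(A,Y \right)} = 1$ ($C{\left(A,Y \right)} = 0 + 1 = 1$)
$L C{\left(-9,-17 \right)} - -451061 = \left(- \frac{145}{2}\right) 1 - -451061 = - \frac{145}{2} + 451061 = \frac{901977}{2}$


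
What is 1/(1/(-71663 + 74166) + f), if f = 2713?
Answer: 2503/6790640 ≈ 0.00036860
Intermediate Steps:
1/(1/(-71663 + 74166) + f) = 1/(1/(-71663 + 74166) + 2713) = 1/(1/2503 + 2713) = 1/(6790640/2503) = 2503/6790640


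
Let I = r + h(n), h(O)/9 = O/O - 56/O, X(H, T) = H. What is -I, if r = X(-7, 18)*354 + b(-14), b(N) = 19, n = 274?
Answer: 335902/137 ≈ 2451.8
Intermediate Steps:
h(O) = 9 - 504/O (h(O) = 9*(O/O - 56/O) = 9*(1 - 56/O) = 9 - 504/O)
r = -2459 (r = -7*354 + 19 = -2478 + 19 = -2459)
I = -335902/137 (I = -2459 + (9 - 504/274) = -2459 + (9 - 504*1/274) = -2459 + (9 - 252/137) = -2459 + 981/137 = -335902/137 ≈ -2451.8)
-I = -1*(-335902/137) = 335902/137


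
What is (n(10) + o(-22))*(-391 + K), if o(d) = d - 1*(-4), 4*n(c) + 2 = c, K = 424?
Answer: -528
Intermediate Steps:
n(c) = -½ + c/4
o(d) = 4 + d (o(d) = d + 4 = 4 + d)
(n(10) + o(-22))*(-391 + K) = ((-½ + (¼)*10) + (4 - 22))*(-391 + 424) = ((-½ + 5/2) - 18)*33 = (2 - 18)*33 = -16*33 = -528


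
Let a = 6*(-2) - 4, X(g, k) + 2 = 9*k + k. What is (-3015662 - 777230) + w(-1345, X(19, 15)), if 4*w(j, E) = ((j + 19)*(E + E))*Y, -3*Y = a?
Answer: -4316220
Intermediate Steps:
X(g, k) = -2 + 10*k (X(g, k) = -2 + (9*k + k) = -2 + 10*k)
a = -16 (a = -12 - 4 = -16)
Y = 16/3 (Y = -⅓*(-16) = 16/3 ≈ 5.3333)
w(j, E) = 8*E*(19 + j)/3 (w(j, E) = (((j + 19)*(E + E))*(16/3))/4 = (((19 + j)*(2*E))*(16/3))/4 = ((2*E*(19 + j))*(16/3))/4 = (32*E*(19 + j)/3)/4 = 8*E*(19 + j)/3)
(-3015662 - 777230) + w(-1345, X(19, 15)) = (-3015662 - 777230) + 8*(-2 + 10*15)*(19 - 1345)/3 = -3792892 + (8/3)*(-2 + 150)*(-1326) = -3792892 + (8/3)*148*(-1326) = -3792892 - 523328 = -4316220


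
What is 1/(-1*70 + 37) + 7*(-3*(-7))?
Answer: 4850/33 ≈ 146.97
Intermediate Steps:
1/(-1*70 + 37) + 7*(-3*(-7)) = 1/(-70 + 37) + 7*21 = 1/(-33) + 147 = -1/33 + 147 = 4850/33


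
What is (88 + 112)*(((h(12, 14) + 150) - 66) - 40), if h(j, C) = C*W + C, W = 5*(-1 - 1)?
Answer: -16400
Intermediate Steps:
W = -10 (W = 5*(-2) = -10)
h(j, C) = -9*C (h(j, C) = C*(-10) + C = -10*C + C = -9*C)
(88 + 112)*(((h(12, 14) + 150) - 66) - 40) = (88 + 112)*(((-9*14 + 150) - 66) - 40) = 200*(((-126 + 150) - 66) - 40) = 200*((24 - 66) - 40) = 200*(-42 - 40) = 200*(-82) = -16400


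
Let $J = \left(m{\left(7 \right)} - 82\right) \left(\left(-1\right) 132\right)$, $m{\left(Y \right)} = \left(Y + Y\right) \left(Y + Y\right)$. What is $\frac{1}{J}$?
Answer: $- \frac{1}{15048} \approx -6.6454 \cdot 10^{-5}$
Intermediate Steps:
$m{\left(Y \right)} = 4 Y^{2}$ ($m{\left(Y \right)} = 2 Y 2 Y = 4 Y^{2}$)
$J = -15048$ ($J = \left(4 \cdot 7^{2} - 82\right) \left(\left(-1\right) 132\right) = \left(4 \cdot 49 - 82\right) \left(-132\right) = \left(196 - 82\right) \left(-132\right) = 114 \left(-132\right) = -15048$)
$\frac{1}{J} = \frac{1}{-15048} = - \frac{1}{15048}$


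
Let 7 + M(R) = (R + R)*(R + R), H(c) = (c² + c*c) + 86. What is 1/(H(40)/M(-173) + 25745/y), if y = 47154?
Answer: 6943122/3981373 ≈ 1.7439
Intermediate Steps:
H(c) = 86 + 2*c² (H(c) = (c² + c²) + 86 = 2*c² + 86 = 86 + 2*c²)
M(R) = -7 + 4*R² (M(R) = -7 + (R + R)*(R + R) = -7 + (2*R)*(2*R) = -7 + 4*R²)
1/(H(40)/M(-173) + 25745/y) = 1/((86 + 2*40²)/(-7 + 4*(-173)²) + 25745/47154) = 1/((86 + 2*1600)/(-7 + 4*29929) + 25745*(1/47154)) = 1/((86 + 3200)/(-7 + 119716) + 95/174) = 1/(3286/119709 + 95/174) = 1/(3981373/6943122) = 6943122/3981373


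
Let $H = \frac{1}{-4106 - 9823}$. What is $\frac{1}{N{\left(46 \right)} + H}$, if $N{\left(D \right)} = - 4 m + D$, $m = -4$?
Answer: $\frac{13929}{863597} \approx 0.016129$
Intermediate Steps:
$N{\left(D \right)} = 16 + D$ ($N{\left(D \right)} = \left(-4\right) \left(-4\right) + D = 16 + D$)
$H = - \frac{1}{13929}$ ($H = \frac{1}{-13929} = - \frac{1}{13929} \approx -7.1793 \cdot 10^{-5}$)
$\frac{1}{N{\left(46 \right)} + H} = \frac{1}{\left(16 + 46\right) - \frac{1}{13929}} = \frac{1}{62 - \frac{1}{13929}} = \frac{1}{\frac{863597}{13929}} = \frac{13929}{863597}$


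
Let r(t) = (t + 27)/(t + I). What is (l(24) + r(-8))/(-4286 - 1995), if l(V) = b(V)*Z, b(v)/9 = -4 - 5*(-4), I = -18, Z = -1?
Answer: 3763/163306 ≈ 0.023043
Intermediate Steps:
b(v) = 144 (b(v) = 9*(-4 - 5*(-4)) = 9*(-4 + 20) = 9*16 = 144)
r(t) = (27 + t)/(-18 + t) (r(t) = (t + 27)/(t - 18) = (27 + t)/(-18 + t))
l(V) = -144 (l(V) = 144*(-1) = -144)
(l(24) + r(-8))/(-4286 - 1995) = (-144 + (27 - 8)/(-18 - 8))/(-4286 - 1995) = (-144 + 19/(-26))/(-6281) = (-144 - 1/26*19)*(-1/6281) = (-144 - 19/26)*(-1/6281) = -3763/26*(-1/6281) = 3763/163306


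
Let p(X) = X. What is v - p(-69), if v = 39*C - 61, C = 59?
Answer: 2309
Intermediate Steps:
v = 2240 (v = 39*59 - 61 = 2301 - 61 = 2240)
v - p(-69) = 2240 - 1*(-69) = 2240 + 69 = 2309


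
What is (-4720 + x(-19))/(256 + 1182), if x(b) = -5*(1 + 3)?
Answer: -2370/719 ≈ -3.2962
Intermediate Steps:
x(b) = -20 (x(b) = -5*4 = -20)
(-4720 + x(-19))/(256 + 1182) = (-4720 - 20)/(256 + 1182) = -4740/1438 = -4740*1/1438 = -2370/719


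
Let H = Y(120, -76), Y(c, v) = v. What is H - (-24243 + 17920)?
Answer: 6247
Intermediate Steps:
H = -76
H - (-24243 + 17920) = -76 - (-24243 + 17920) = -76 - 1*(-6323) = -76 + 6323 = 6247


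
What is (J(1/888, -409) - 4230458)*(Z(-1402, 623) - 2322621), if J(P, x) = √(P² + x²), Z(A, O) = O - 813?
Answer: 9826554377438 - 2322811*√131908428865/888 ≈ 9.8256e+12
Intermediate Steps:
Z(A, O) = -813 + O
(J(1/888, -409) - 4230458)*(Z(-1402, 623) - 2322621) = (√((1/888)² + (-409)²) - 4230458)*((-813 + 623) - 2322621) = (√((1/888)² + 167281) - 4230458)*(-190 - 2322621) = (√(1/788544 + 167281) - 4230458)*(-2322811) = (√(131908428865/788544) - 4230458)*(-2322811) = (√131908428865/888 - 4230458)*(-2322811) = (-4230458 + √131908428865/888)*(-2322811) = 9826554377438 - 2322811*√131908428865/888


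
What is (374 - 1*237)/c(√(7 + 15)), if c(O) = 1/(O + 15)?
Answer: 2055 + 137*√22 ≈ 2697.6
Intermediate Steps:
c(O) = 1/(15 + O)
(374 - 1*237)/c(√(7 + 15)) = (374 - 1*237)/(1/(15 + √(7 + 15))) = (374 - 237)/(1/(15 + √22)) = 137*(15 + √22) = 2055 + 137*√22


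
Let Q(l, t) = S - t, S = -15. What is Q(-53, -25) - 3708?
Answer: -3698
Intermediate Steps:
Q(l, t) = -15 - t
Q(-53, -25) - 3708 = (-15 - 1*(-25)) - 3708 = (-15 + 25) - 3708 = 10 - 3708 = -3698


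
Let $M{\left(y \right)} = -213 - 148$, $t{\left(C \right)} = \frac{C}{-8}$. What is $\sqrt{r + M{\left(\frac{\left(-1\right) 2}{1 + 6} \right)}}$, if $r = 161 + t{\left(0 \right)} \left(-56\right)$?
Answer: $10 i \sqrt{2} \approx 14.142 i$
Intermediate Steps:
$t{\left(C \right)} = - \frac{C}{8}$ ($t{\left(C \right)} = C \left(- \frac{1}{8}\right) = - \frac{C}{8}$)
$M{\left(y \right)} = -361$ ($M{\left(y \right)} = -213 - 148 = -361$)
$r = 161$ ($r = 161 + \left(- \frac{1}{8}\right) 0 \left(-56\right) = 161 + 0 \left(-56\right) = 161 + 0 = 161$)
$\sqrt{r + M{\left(\frac{\left(-1\right) 2}{1 + 6} \right)}} = \sqrt{161 - 361} = \sqrt{-200} = 10 i \sqrt{2}$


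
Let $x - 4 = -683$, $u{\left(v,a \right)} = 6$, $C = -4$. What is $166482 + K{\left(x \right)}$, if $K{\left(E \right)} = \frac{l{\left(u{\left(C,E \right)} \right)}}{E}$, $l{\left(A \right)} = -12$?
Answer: $\frac{113041290}{679} \approx 1.6648 \cdot 10^{5}$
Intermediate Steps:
$x = -679$ ($x = 4 - 683 = -679$)
$K{\left(E \right)} = - \frac{12}{E}$
$166482 + K{\left(x \right)} = 166482 - \frac{12}{-679} = 166482 - - \frac{12}{679} = 166482 + \frac{12}{679} = \frac{113041290}{679}$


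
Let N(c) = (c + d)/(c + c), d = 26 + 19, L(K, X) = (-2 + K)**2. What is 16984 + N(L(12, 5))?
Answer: 679389/40 ≈ 16985.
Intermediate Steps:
d = 45
N(c) = (45 + c)/(2*c) (N(c) = (c + 45)/(c + c) = (45 + c)/((2*c)) = (45 + c)*(1/(2*c)) = (45 + c)/(2*c))
16984 + N(L(12, 5)) = 16984 + (45 + (-2 + 12)**2)/(2*((-2 + 12)**2)) = 16984 + (45 + 10**2)/(2*(10**2)) = 16984 + (1/2)*(45 + 100)/100 = 16984 + (1/2)*(1/100)*145 = 16984 + 29/40 = 679389/40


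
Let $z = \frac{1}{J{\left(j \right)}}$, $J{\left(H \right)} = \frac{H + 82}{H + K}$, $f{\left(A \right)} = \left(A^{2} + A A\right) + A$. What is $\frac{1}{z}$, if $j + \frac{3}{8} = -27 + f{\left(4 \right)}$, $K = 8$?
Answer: $\frac{725}{133} \approx 5.4511$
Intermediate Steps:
$f{\left(A \right)} = A + 2 A^{2}$ ($f{\left(A \right)} = \left(A^{2} + A^{2}\right) + A = 2 A^{2} + A = A + 2 A^{2}$)
$j = \frac{69}{8}$ ($j = - \frac{3}{8} - \left(27 - 4 \left(1 + 2 \cdot 4\right)\right) = - \frac{3}{8} - \left(27 - 4 \left(1 + 8\right)\right) = - \frac{3}{8} + \left(-27 + 4 \cdot 9\right) = - \frac{3}{8} + \left(-27 + 36\right) = - \frac{3}{8} + 9 = \frac{69}{8} \approx 8.625$)
$J{\left(H \right)} = \frac{82 + H}{8 + H}$ ($J{\left(H \right)} = \frac{H + 82}{H + 8} = \frac{82 + H}{8 + H}$)
$z = \frac{133}{725}$ ($z = \frac{1}{\frac{1}{8 + \frac{69}{8}} \left(82 + \frac{69}{8}\right)} = \frac{1}{\frac{1}{\frac{133}{8}} \cdot \frac{725}{8}} = \frac{1}{\frac{8}{133} \cdot \frac{725}{8}} = \frac{1}{\frac{725}{133}} = \frac{133}{725} \approx 0.18345$)
$\frac{1}{z} = \frac{1}{\frac{133}{725}} = \frac{725}{133}$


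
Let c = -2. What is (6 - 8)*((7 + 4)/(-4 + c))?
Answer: 11/3 ≈ 3.6667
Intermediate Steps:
(6 - 8)*((7 + 4)/(-4 + c)) = (6 - 8)*((7 + 4)/(-4 - 2)) = -22/(-6) = -22*(-1)/6 = -2*(-11/6) = 11/3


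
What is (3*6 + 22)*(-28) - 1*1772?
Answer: -2892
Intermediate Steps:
(3*6 + 22)*(-28) - 1*1772 = (18 + 22)*(-28) - 1772 = 40*(-28) - 1772 = -1120 - 1772 = -2892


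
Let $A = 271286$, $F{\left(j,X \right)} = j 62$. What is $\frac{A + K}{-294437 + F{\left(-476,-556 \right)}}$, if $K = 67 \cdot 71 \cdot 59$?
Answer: $- \frac{183983}{107983} \approx -1.7038$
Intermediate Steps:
$F{\left(j,X \right)} = 62 j$
$K = 280663$ ($K = 4757 \cdot 59 = 280663$)
$\frac{A + K}{-294437 + F{\left(-476,-556 \right)}} = \frac{271286 + 280663}{-294437 + 62 \left(-476\right)} = \frac{551949}{-294437 - 29512} = \frac{551949}{-323949} = 551949 \left(- \frac{1}{323949}\right) = - \frac{183983}{107983}$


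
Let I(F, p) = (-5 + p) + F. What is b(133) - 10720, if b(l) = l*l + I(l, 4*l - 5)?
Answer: 7624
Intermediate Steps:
I(F, p) = -5 + F + p
b(l) = -10 + l² + 5*l (b(l) = l*l + (-5 + l + (4*l - 5)) = l² + (-5 + l + (-5 + 4*l)) = l² + (-10 + 5*l) = -10 + l² + 5*l)
b(133) - 10720 = (-10 + 133² + 5*133) - 10720 = (-10 + 17689 + 665) - 10720 = 18344 - 10720 = 7624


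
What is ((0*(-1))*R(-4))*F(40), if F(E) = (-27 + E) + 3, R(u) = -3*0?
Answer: 0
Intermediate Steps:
R(u) = 0
F(E) = -24 + E
((0*(-1))*R(-4))*F(40) = ((0*(-1))*0)*(-24 + 40) = (0*0)*16 = 0*16 = 0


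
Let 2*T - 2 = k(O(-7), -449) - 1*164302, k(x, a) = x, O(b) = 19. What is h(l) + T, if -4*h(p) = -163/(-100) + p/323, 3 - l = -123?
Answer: -10612617849/129200 ≈ -82141.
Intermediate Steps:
l = 126 (l = 3 - 1*(-123) = 3 + 123 = 126)
h(p) = -163/400 - p/1292 (h(p) = -(-163/(-100) + p/323)/4 = -(-163*(-1/100) + p*(1/323))/4 = -(163/100 + p/323)/4 = -163/400 - p/1292)
T = -164281/2 (T = 1 + (19 - 1*164302)/2 = 1 + (19 - 164302)/2 = 1 + (½)*(-164283) = 1 - 164283/2 = -164281/2 ≈ -82141.)
h(l) + T = (-163/400 - 1/1292*126) - 164281/2 = (-163/400 - 63/646) - 164281/2 = -65249/129200 - 164281/2 = -10612617849/129200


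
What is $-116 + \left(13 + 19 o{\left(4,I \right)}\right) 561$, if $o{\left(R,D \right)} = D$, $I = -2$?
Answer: $-14141$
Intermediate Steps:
$-116 + \left(13 + 19 o{\left(4,I \right)}\right) 561 = -116 + \left(13 + 19 \left(-2\right)\right) 561 = -116 + \left(13 - 38\right) 561 = -116 - 14025 = -14141$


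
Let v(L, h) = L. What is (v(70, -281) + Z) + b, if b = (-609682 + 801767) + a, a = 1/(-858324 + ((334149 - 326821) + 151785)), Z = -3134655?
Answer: -2057428367501/699211 ≈ -2.9425e+6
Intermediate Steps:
a = -1/699211 (a = 1/(-858324 + (7328 + 151785)) = 1/(-858324 + 159113) = 1/(-699211) = -1/699211 ≈ -1.4302e-6)
b = 134307944934/699211 (b = (-609682 + 801767) - 1/699211 = 192085 - 1/699211 = 134307944934/699211 ≈ 1.9209e+5)
(v(70, -281) + Z) + b = (70 - 3134655) + 134307944934/699211 = -3134585 + 134307944934/699211 = -2057428367501/699211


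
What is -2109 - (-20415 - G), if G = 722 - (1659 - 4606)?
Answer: 21975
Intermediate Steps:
G = 3669 (G = 722 - 1*(-2947) = 722 + 2947 = 3669)
-2109 - (-20415 - G) = -2109 - (-20415 - 1*3669) = -2109 - (-20415 - 3669) = -2109 - 1*(-24084) = -2109 + 24084 = 21975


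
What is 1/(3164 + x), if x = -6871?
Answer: -1/3707 ≈ -0.00026976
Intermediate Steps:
1/(3164 + x) = 1/(3164 - 6871) = 1/(-3707) = -1/3707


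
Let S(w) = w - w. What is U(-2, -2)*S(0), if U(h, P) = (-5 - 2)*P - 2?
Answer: 0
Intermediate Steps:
S(w) = 0
U(h, P) = -2 - 7*P (U(h, P) = -7*P - 2 = -2 - 7*P)
U(-2, -2)*S(0) = (-2 - 7*(-2))*0 = (-2 + 14)*0 = 12*0 = 0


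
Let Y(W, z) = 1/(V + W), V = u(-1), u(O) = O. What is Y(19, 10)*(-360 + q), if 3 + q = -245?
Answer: -304/9 ≈ -33.778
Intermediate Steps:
q = -248 (q = -3 - 245 = -248)
V = -1
Y(W, z) = 1/(-1 + W)
Y(19, 10)*(-360 + q) = (-360 - 248)/(-1 + 19) = -608/18 = (1/18)*(-608) = -304/9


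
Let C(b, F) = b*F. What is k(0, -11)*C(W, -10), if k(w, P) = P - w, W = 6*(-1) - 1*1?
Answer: -770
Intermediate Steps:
W = -7 (W = -6 - 1 = -7)
C(b, F) = F*b
k(0, -11)*C(W, -10) = (-11 - 1*0)*(-10*(-7)) = (-11 + 0)*70 = -11*70 = -770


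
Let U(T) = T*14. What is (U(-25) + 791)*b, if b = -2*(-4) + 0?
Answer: 3528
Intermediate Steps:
U(T) = 14*T
b = 8 (b = 8 + 0 = 8)
(U(-25) + 791)*b = (14*(-25) + 791)*8 = (-350 + 791)*8 = 441*8 = 3528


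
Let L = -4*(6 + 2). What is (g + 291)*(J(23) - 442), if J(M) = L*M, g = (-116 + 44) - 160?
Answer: -69502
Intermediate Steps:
L = -32 (L = -4*8 = -32)
g = -232 (g = -72 - 160 = -232)
J(M) = -32*M
(g + 291)*(J(23) - 442) = (-232 + 291)*(-32*23 - 442) = 59*(-736 - 442) = 59*(-1178) = -69502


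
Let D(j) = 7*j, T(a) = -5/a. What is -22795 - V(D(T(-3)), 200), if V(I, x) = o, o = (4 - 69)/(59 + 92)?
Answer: -3441980/151 ≈ -22795.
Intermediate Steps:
o = -65/151 ≈ -0.43046
V(I, x) = -65/151
-22795 - V(D(T(-3)), 200) = -22795 - 1*(-65/151) = -22795 + 65/151 = -3441980/151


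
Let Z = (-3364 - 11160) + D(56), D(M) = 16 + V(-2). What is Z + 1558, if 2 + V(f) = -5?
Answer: -12957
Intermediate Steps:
V(f) = -7 (V(f) = -2 - 5 = -7)
D(M) = 9 (D(M) = 16 - 7 = 9)
Z = -14515 (Z = (-3364 - 11160) + 9 = -14524 + 9 = -14515)
Z + 1558 = -14515 + 1558 = -12957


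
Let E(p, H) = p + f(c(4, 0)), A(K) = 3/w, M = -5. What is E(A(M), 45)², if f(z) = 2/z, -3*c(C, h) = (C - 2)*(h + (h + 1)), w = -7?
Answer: 576/49 ≈ 11.755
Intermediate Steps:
A(K) = -3/7 (A(K) = 3/(-7) = 3*(-⅐) = -3/7)
c(C, h) = -(1 + 2*h)*(-2 + C)/3 (c(C, h) = -(C - 2)*(h + (h + 1))/3 = -(-2 + C)*(h + (1 + h))/3 = -(-2 + C)*(1 + 2*h)/3 = -(1 + 2*h)*(-2 + C)/3)
E(p, H) = -3 + p (E(p, H) = p + 2/(⅔ - ⅓*4 + (4/3)*0 - ⅔*4*0) = p + 2/(⅔ - 4/3 + 0 + 0) = p + 2/(-⅔) = p + 2*(-3/2) = p - 3 = -3 + p)
E(A(M), 45)² = (-3 - 3/7)² = (-24/7)² = 576/49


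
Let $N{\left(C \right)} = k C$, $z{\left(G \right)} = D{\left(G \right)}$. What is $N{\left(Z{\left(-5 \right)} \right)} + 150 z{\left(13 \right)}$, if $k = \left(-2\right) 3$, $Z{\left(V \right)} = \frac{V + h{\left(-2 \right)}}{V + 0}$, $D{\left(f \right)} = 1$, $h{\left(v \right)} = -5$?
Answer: $138$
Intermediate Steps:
$Z{\left(V \right)} = \frac{-5 + V}{V}$ ($Z{\left(V \right)} = \frac{V - 5}{V + 0} = \frac{-5 + V}{V}$)
$z{\left(G \right)} = 1$
$k = -6$
$N{\left(C \right)} = - 6 C$
$N{\left(Z{\left(-5 \right)} \right)} + 150 z{\left(13 \right)} = - 6 \frac{-5 - 5}{-5} + 150 \cdot 1 = - 6 \left(\left(- \frac{1}{5}\right) \left(-10\right)\right) + 150 = \left(-6\right) 2 + 150 = -12 + 150 = 138$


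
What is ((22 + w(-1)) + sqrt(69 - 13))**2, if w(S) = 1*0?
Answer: 540 + 88*sqrt(14) ≈ 869.27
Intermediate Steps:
w(S) = 0
((22 + w(-1)) + sqrt(69 - 13))**2 = ((22 + 0) + sqrt(69 - 13))**2 = (22 + sqrt(56))**2 = (22 + 2*sqrt(14))**2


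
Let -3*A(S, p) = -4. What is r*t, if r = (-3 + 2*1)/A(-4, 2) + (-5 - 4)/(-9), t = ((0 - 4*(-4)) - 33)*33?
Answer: -561/4 ≈ -140.25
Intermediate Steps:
A(S, p) = 4/3 (A(S, p) = -⅓*(-4) = 4/3)
t = -561 (t = ((0 + 16) - 33)*33 = (16 - 33)*33 = -17*33 = -561)
r = ¼ (r = (-3 + 2*1)/(4/3) + (-5 - 4)/(-9) = (-3 + 2)*(¾) - 9*(-⅑) = -1*¾ + 1 = -¾ + 1 = ¼ ≈ 0.25000)
r*t = (¼)*(-561) = -561/4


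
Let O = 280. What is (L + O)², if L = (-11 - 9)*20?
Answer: 14400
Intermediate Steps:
L = -400 (L = -20*20 = -400)
(L + O)² = (-400 + 280)² = (-120)² = 14400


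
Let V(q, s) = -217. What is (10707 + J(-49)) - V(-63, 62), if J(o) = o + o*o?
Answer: 13276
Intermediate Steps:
J(o) = o + o**2
(10707 + J(-49)) - V(-63, 62) = (10707 - 49*(1 - 49)) - 1*(-217) = (10707 - 49*(-48)) + 217 = (10707 + 2352) + 217 = 13059 + 217 = 13276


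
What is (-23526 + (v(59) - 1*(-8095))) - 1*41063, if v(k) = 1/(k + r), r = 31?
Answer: -5084459/90 ≈ -56494.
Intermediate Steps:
v(k) = 1/(31 + k) (v(k) = 1/(k + 31) = 1/(31 + k))
(-23526 + (v(59) - 1*(-8095))) - 1*41063 = (-23526 + (1/(31 + 59) - 1*(-8095))) - 1*41063 = (-23526 + (1/90 + 8095)) - 41063 = (-23526 + 728551/90) - 41063 = -1388789/90 - 41063 = -5084459/90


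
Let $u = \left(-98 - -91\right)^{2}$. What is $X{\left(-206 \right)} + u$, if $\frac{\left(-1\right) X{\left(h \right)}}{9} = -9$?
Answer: $130$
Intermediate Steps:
$X{\left(h \right)} = 81$ ($X{\left(h \right)} = \left(-9\right) \left(-9\right) = 81$)
$u = 49$ ($u = \left(-98 + 91\right)^{2} = \left(-7\right)^{2} = 49$)
$X{\left(-206 \right)} + u = 81 + 49 = 130$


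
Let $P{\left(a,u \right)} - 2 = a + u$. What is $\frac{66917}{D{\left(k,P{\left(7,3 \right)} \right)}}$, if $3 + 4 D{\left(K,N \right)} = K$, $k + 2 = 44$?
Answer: $\frac{267668}{39} \approx 6863.3$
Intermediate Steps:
$k = 42$ ($k = -2 + 44 = 42$)
$P{\left(a,u \right)} = 2 + a + u$ ($P{\left(a,u \right)} = 2 + \left(a + u\right) = 2 + a + u$)
$D{\left(K,N \right)} = - \frac{3}{4} + \frac{K}{4}$
$\frac{66917}{D{\left(k,P{\left(7,3 \right)} \right)}} = \frac{66917}{- \frac{3}{4} + \frac{1}{4} \cdot 42} = \frac{66917}{- \frac{3}{4} + \frac{21}{2}} = \frac{66917}{\frac{39}{4}} = 66917 \cdot \frac{4}{39} = \frac{267668}{39}$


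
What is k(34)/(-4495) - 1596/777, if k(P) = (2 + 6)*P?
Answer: -351684/166315 ≈ -2.1146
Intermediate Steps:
k(P) = 8*P
k(34)/(-4495) - 1596/777 = (8*34)/(-4495) - 1596/777 = 272*(-1/4495) - 1596*1/777 = -272/4495 - 76/37 = -351684/166315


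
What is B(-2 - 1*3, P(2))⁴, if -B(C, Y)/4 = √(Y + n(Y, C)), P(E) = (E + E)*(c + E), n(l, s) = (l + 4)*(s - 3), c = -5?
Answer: 692224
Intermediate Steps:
n(l, s) = (-3 + s)*(4 + l) (n(l, s) = (4 + l)*(-3 + s) = (-3 + s)*(4 + l))
P(E) = 2*E*(-5 + E) (P(E) = (E + E)*(-5 + E) = (2*E)*(-5 + E) = 2*E*(-5 + E))
B(C, Y) = -4*√(-12 - 2*Y + 4*C + C*Y) (B(C, Y) = -4*√(Y + (-12 - 3*Y + 4*C + Y*C)) = -4*√(Y + (-12 - 3*Y + 4*C + C*Y)) = -4*√(-12 - 2*Y + 4*C + C*Y))
B(-2 - 1*3, P(2))⁴ = (-4*√(-12 - 4*2*(-5 + 2) + 4*(-2 - 1*3) + (-2 - 1*3)*(2*2*(-5 + 2))))⁴ = (-4*√(-12 - 4*2*(-3) + 4*(-2 - 3) + (-2 - 3)*(2*2*(-3))))⁴ = (-4*√(-12 - 2*(-12) + 4*(-5) - 5*(-12)))⁴ = (-4*√(-12 + 24 - 20 + 60))⁴ = (-8*√13)⁴ = 692224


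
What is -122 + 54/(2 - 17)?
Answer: -628/5 ≈ -125.60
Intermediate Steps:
-122 + 54/(2 - 17) = -122 + 54/(-15) = -122 + 54*(-1/15) = -122 - 18/5 = -628/5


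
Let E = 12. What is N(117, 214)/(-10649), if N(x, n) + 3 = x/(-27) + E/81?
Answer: 194/287523 ≈ 0.00067473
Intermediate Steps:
N(x, n) = -77/27 - x/27 (N(x, n) = -3 + (x/(-27) + 12/81) = -3 + (x*(-1/27) + 12*(1/81)) = -3 + (-x/27 + 4/27) = -3 + (4/27 - x/27) = -77/27 - x/27)
N(117, 214)/(-10649) = (-77/27 - 1/27*117)/(-10649) = (-77/27 - 13/3)*(-1/10649) = -194/27*(-1/10649) = 194/287523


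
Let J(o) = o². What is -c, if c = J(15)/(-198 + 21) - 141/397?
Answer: 38094/23423 ≈ 1.6264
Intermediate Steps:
c = -38094/23423 (c = 15²/(-198 + 21) - 141/397 = 225/(-177) - 141*1/397 = 225*(-1/177) - 141/397 = -75/59 - 141/397 = -38094/23423 ≈ -1.6264)
-c = -1*(-38094/23423) = 38094/23423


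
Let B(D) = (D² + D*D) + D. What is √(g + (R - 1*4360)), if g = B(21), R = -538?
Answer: I*√3995 ≈ 63.206*I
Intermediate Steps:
B(D) = D + 2*D² (B(D) = (D² + D²) + D = 2*D² + D = D + 2*D²)
g = 903 (g = 21*(1 + 2*21) = 21*(1 + 42) = 21*43 = 903)
√(g + (R - 1*4360)) = √(903 + (-538 - 1*4360)) = √(903 + (-538 - 4360)) = √(903 - 4898) = √(-3995) = I*√3995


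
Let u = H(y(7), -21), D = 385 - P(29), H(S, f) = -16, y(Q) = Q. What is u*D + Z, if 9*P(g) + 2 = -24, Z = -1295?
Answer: -67511/9 ≈ -7501.2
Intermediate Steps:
P(g) = -26/9 (P(g) = -2/9 + (⅑)*(-24) = -2/9 - 8/3 = -26/9)
D = 3491/9 (D = 385 - 1*(-26/9) = 385 + 26/9 = 3491/9 ≈ 387.89)
u = -16
u*D + Z = -16*3491/9 - 1295 = -55856/9 - 1295 = -67511/9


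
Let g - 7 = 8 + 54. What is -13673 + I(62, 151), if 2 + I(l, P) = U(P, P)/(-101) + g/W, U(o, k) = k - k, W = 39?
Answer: -177752/13 ≈ -13673.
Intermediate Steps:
U(o, k) = 0
g = 69 (g = 7 + (8 + 54) = 7 + 62 = 69)
I(l, P) = -3/13 (I(l, P) = -2 + (0/(-101) + 69/39) = -2 + (0*(-1/101) + 69*(1/39)) = -2 + (0 + 23/13) = -2 + 23/13 = -3/13)
-13673 + I(62, 151) = -13673 - 3/13 = -177752/13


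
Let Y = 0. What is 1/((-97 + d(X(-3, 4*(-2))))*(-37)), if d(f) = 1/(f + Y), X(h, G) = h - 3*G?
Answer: 21/75332 ≈ 0.00027877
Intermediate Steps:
d(f) = 1/f (d(f) = 1/(f + 0) = 1/f)
1/((-97 + d(X(-3, 4*(-2))))*(-37)) = 1/((-97 + 1/(-3 - 12*(-2)))*(-37)) = 1/((-97 + 1/(-3 - 3*(-8)))*(-37)) = 1/((-97 + 1/(-3 + 24))*(-37)) = 1/((-97 + 1/21)*(-37)) = 1/(-2036/21*(-37)) = 1/(75332/21) = 21/75332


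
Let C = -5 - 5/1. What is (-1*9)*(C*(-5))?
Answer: -450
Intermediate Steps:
C = -10 (C = -5 - 5 = -10)
(-1*9)*(C*(-5)) = (-1*9)*(-10*(-5)) = -9*50 = -450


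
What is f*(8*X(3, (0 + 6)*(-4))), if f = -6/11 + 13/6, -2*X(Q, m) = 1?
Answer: -214/33 ≈ -6.4848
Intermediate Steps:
X(Q, m) = -½ (X(Q, m) = -½*1 = -½)
f = 107/66 (f = -6*1/11 + 13*(⅙) = -6/11 + 13/6 = 107/66 ≈ 1.6212)
f*(8*X(3, (0 + 6)*(-4))) = 107*(8*(-½))/66 = (107/66)*(-4) = -214/33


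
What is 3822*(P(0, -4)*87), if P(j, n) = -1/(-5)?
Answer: 332514/5 ≈ 66503.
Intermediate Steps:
P(j, n) = ⅕ (P(j, n) = -1*(-⅕) = ⅕)
3822*(P(0, -4)*87) = 3822*((⅕)*87) = 3822*(87/5) = 332514/5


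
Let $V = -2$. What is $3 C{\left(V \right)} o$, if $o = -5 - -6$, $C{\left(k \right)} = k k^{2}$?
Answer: $-24$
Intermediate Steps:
$C{\left(k \right)} = k^{3}$
$o = 1$ ($o = -5 + 6 = 1$)
$3 C{\left(V \right)} o = 3 \left(-2\right)^{3} \cdot 1 = 3 \left(-8\right) 1 = \left(-24\right) 1 = -24$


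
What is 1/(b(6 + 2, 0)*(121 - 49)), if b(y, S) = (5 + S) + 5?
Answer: 1/720 ≈ 0.0013889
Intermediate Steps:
b(y, S) = 10 + S
1/(b(6 + 2, 0)*(121 - 49)) = 1/((10 + 0)*(121 - 49)) = 1/(10*72) = 1/720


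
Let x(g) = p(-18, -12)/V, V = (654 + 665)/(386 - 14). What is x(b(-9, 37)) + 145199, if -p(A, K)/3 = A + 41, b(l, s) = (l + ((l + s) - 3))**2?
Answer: 191491813/1319 ≈ 1.4518e+5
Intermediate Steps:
b(l, s) = (-3 + s + 2*l)**2 (b(l, s) = (l + (-3 + l + s))**2 = (-3 + s + 2*l)**2)
p(A, K) = -123 - 3*A (p(A, K) = -3*(A + 41) = -3*(41 + A) = -123 - 3*A)
V = 1319/372 ≈ 3.5457
x(g) = -25668/1319 (x(g) = (-123 - 3*(-18))/(1319/372) = (-123 + 54)*(372/1319) = -69*372/1319 = -25668/1319)
x(b(-9, 37)) + 145199 = -25668/1319 + 145199 = 191491813/1319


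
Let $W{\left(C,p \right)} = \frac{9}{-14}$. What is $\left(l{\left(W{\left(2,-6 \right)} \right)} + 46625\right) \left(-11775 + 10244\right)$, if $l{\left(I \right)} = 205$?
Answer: $-71696730$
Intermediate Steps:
$W{\left(C,p \right)} = - \frac{9}{14}$ ($W{\left(C,p \right)} = 9 \left(- \frac{1}{14}\right) = - \frac{9}{14}$)
$\left(l{\left(W{\left(2,-6 \right)} \right)} + 46625\right) \left(-11775 + 10244\right) = \left(205 + 46625\right) \left(-11775 + 10244\right) = 46830 \left(-1531\right) = -71696730$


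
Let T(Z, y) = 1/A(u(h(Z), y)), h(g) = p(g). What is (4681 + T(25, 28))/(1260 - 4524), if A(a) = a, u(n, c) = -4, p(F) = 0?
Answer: -6241/4352 ≈ -1.4341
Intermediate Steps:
h(g) = 0
T(Z, y) = -1/4 (T(Z, y) = 1/(-4) = -1/4)
(4681 + T(25, 28))/(1260 - 4524) = (4681 - 1/4)/(1260 - 4524) = (18723/4)/(-3264) = (18723/4)*(-1/3264) = -6241/4352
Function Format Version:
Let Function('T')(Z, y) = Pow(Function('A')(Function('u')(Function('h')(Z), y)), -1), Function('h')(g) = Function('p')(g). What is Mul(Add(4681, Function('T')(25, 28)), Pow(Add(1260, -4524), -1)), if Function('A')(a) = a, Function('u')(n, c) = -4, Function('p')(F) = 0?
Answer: Rational(-6241, 4352) ≈ -1.4341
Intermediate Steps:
Function('h')(g) = 0
Function('T')(Z, y) = Rational(-1, 4) (Function('T')(Z, y) = Pow(-4, -1) = Rational(-1, 4))
Mul(Add(4681, Function('T')(25, 28)), Pow(Add(1260, -4524), -1)) = Mul(Add(4681, Rational(-1, 4)), Pow(Add(1260, -4524), -1)) = Mul(Rational(18723, 4), Pow(-3264, -1)) = Mul(Rational(18723, 4), Rational(-1, 3264)) = Rational(-6241, 4352)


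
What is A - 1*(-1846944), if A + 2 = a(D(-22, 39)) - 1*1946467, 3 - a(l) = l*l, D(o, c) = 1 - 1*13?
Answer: -99666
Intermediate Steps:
D(o, c) = -12 (D(o, c) = 1 - 13 = -12)
a(l) = 3 - l² (a(l) = 3 - l*l = 3 - l²)
A = -1946610 (A = -2 + ((3 - 1*(-12)²) - 1*1946467) = -2 + ((3 - 1*144) - 1946467) = -2 + ((3 - 144) - 1946467) = -2 + (-141 - 1946467) = -2 - 1946608 = -1946610)
A - 1*(-1846944) = -1946610 - 1*(-1846944) = -1946610 + 1846944 = -99666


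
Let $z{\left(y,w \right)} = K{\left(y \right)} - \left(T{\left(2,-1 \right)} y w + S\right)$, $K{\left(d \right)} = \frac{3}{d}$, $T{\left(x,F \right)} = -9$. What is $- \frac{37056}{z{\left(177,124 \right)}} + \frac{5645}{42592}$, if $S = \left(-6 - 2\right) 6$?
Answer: $- \frac{27314047423}{496504356832} \approx -0.055013$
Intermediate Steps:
$S = -48$ ($S = \left(-6 - 2\right) 6 = \left(-8\right) 6 = -48$)
$z{\left(y,w \right)} = 48 + \frac{3}{y} + 9 w y$ ($z{\left(y,w \right)} = \frac{3}{y} - \left(- 9 y w - 48\right) = \frac{3}{y} - \left(- 9 w y - 48\right) = \frac{3}{y} - \left(-48 - 9 w y\right) = \frac{3}{y} + \left(48 + 9 w y\right) = 48 + \frac{3}{y} + 9 w y$)
$- \frac{37056}{z{\left(177,124 \right)}} + \frac{5645}{42592} = - \frac{37056}{48 + \frac{3}{177} + 9 \cdot 124 \cdot 177} + \frac{5645}{42592} = - \frac{37056}{48 + 3 \cdot \frac{1}{177} + 197532} + 5645 \cdot \frac{1}{42592} = - \frac{37056}{48 + \frac{1}{59} + 197532} + \frac{5645}{42592} = - \frac{37056}{\frac{11657221}{59}} + \frac{5645}{42592} = \left(-37056\right) \frac{59}{11657221} + \frac{5645}{42592} = - \frac{2186304}{11657221} + \frac{5645}{42592} = - \frac{27314047423}{496504356832}$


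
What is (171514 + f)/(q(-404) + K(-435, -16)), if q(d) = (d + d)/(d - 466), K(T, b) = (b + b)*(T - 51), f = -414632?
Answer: -52878165/3382762 ≈ -15.632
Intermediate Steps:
K(T, b) = 2*b*(-51 + T) (K(T, b) = (2*b)*(-51 + T) = 2*b*(-51 + T))
q(d) = 2*d/(-466 + d) (q(d) = (2*d)/(-466 + d) = 2*d/(-466 + d))
(171514 + f)/(q(-404) + K(-435, -16)) = (171514 - 414632)/(2*(-404)/(-466 - 404) + 2*(-16)*(-51 - 435)) = -243118/(2*(-404)/(-870) + 2*(-16)*(-486)) = -243118/(2*(-404)*(-1/870) + 15552) = -243118/(404/435 + 15552) = -243118/6765524/435 = -243118*435/6765524 = -52878165/3382762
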